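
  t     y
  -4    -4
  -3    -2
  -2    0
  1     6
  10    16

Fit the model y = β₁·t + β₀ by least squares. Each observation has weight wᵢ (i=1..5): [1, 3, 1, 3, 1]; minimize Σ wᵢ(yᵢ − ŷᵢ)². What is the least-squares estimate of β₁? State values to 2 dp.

With design matrix M, MᵀWM = [[150, -2]; [-2, 9]] and MᵀWy = [212, 24]ᵀ.
Eliminating β₀: 9·(row 1) − (-2)·(row 2) gives 1346·β₁ = 9·212 − (-2)·24 = 1956, so β₁ = 978/673.
Then β₀ = (24 − (-2)·(978/673))/9 = 2012/673.

β₁ = 1.45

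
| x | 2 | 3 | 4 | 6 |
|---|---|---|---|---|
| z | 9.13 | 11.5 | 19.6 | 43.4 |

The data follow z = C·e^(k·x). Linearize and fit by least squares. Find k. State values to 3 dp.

k = 0.403

Linearized form: ln z = k·x + ln C. From the 4 transformed points,
Σx = 15.0000, Σ(x)² = 65.0000, Σln z = 11.3999, Σx·ln z = 46.2750.
Equations: 65.0000·k + 15.0000·ln C = 46.2750;  15.0000·k + 4·ln C = 11.3999.
Δ = 65.0000·4 − (15.0000)² = 35.0000; k = (46.2750·4 − 15.0000·11.3999)/35.0000 = 0.40290, ln C = (65.0000·11.3999 − 15.0000·46.2750)/35.0000 = 1.33908.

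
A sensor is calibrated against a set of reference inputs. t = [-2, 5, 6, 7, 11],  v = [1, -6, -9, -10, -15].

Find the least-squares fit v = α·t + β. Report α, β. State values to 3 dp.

Setting ∂/∂α … = 0 gives: 235·α + 27·β = -321;  27·α + 5·β = -39.
(Σt·t = 235, Σt = 27, Σ1 = 5, Σt·v = -321, Σv = -39.)
Eliminating β: 5·(row 1) − 27·(row 2) gives 446·α = 5·(-321) − 27·(-39) = -552, so α = -276/223.
Then β = ((-39) − 27·(-276/223))/5 = -249/223.

α = -1.238, β = -1.117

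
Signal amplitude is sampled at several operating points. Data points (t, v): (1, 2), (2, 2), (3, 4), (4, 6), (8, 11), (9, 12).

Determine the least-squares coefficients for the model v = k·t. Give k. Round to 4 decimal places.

k = 1.3600

Compute the Gram sums: Σt·t = 175.
For Xᵀv: Σt·v = 238.
XᵀX·[k]ᵀ = Xᵀv becomes [[175]]·[k]ᵀ = [238]ᵀ.
Hence k = 238 / 175 ≈ 1.36.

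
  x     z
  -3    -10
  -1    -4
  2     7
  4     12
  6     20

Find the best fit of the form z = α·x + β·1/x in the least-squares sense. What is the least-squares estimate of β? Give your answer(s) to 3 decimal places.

β = 0.749

Compute the Gram sums: Σx·x = 66, Σx·1/x = 5, Σ1/x·1/x = 209/144.
For Mᵀz: Σx·z = 216, Σ1/x·z = 103/6.
MᵀM·[α, β]ᵀ = Mᵀz becomes [[66, 5]; [5, 209/144]]·[α, β]ᵀ = [216, 103/6]ᵀ.
Eliminating β: (209/144)·(row 1) − 5·(row 2) gives (1699/24)·α = (209/144)·216 − 5·(103/6) = 683/3, so α = 5464/1699.
Then β = ((103/6) − 5·(5464/1699))/(209/144) = 1272/1699.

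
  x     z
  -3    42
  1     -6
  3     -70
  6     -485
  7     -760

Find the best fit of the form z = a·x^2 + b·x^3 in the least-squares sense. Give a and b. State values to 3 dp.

The normal equations are: 3860·a + 24584·b = -54958;  24584·a + 165764·b = -368470.
(Σx^2·x^2 = 3860, Σx^2·x^3 = 24584, Σx^3·x^3 = 165764, Σx^2·z = -54958, Σx^3·z = -368470.)
det = 3860·165764 − 24584² = 35475984.
a = ((-54958)·165764 − 24584·(-368470))/35475984 = -2149643/1478166; b = (3860·(-368470) − 24584·(-54958))/35475984 = -2966947/1478166.

a = -1.454, b = -2.007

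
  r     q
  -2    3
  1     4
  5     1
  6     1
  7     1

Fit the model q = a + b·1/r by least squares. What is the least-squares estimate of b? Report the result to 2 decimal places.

Sums needed: Σ1 = 5, Σ1/r = 106/105, Σ1/r·1/r = 29507/22050.
And Σq = 10, Σ1/r·q = 316/105.
AᵀA·[a, b]ᵀ = Aᵀq becomes [[5, 106/105]; [106/105, 29507/22050]]·[a, b]ᵀ = [10, 316/105]ᵀ.
Δ = 5·(29507/22050) − (106/105)² = 125063/22050.
a = (10·(29507/22050) − (106/105)·(316/105))/(125063/22050) = 228078/125063; b = (5·(316/105) − (106/105)·10)/(125063/22050) = 109200/125063.

b = 0.87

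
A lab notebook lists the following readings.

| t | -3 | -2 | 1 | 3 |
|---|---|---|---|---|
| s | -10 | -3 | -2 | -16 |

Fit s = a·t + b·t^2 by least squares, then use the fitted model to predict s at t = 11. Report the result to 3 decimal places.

MᵀM·[a, b]ᵀ = Mᵀs reads: 23·a + (-7)·b = -14;  (-7)·a + 179·b = -248.
(Σt·t = 23, Σt·t^2 = -7, Σt^2·t^2 = 179, Σt·s = -14, Σt^2·s = -248.)
Determinant 23·179 − (-7)² = 4068.
a = ((-14)·179 − (-7)·(-248))/4068 = -707/678; b = (23·(-248) − (-7)·(-14))/4068 = -967/678.
At t = 11: ŝ = (-707/678)·(11) + (-967/678)·(121) = -62392/339.

ŝ = -184.047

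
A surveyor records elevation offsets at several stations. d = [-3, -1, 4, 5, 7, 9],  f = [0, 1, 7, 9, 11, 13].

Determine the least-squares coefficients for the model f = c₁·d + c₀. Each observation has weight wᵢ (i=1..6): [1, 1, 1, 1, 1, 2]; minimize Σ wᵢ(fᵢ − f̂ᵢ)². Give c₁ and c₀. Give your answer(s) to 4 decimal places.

AᵀWA·[c₁, c₀]ᵀ = AᵀWf reads: 262·c₁ + 30·c₀ = 383;  30·c₁ + 7·c₀ = 54.
(Σwᵢ·d·d = 262, Σwᵢ·d = 30, Σwᵢ·1 = 7, Σwᵢ·d·f = 383, Σwᵢ·f = 54.)
Determinant 262·7 − 30² = 934.
c₁ = (383·7 − 30·54)/934 = 1061/934; c₀ = (262·54 − 30·383)/934 = 1329/467.

c₁ = 1.1360, c₀ = 2.8458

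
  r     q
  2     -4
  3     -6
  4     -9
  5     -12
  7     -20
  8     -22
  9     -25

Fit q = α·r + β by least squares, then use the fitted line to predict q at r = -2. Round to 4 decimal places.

Compute the Gram sums: Σr·r = 248, Σr = 38, Σ1 = 7.
Right-hand side: Σr·q = -663, Σq = -98.
XᵀX·[α, β]ᵀ = Xᵀq becomes [[248, 38]; [38, 7]]·[α, β]ᵀ = [-663, -98]ᵀ.
Δ = 248·7 − 38² = 292.
α = ((-663)·7 − 38·(-98))/292 = -917/292; β = (248·(-98) − 38·(-663))/292 = 445/146.
At r = -2: q̂ = (-917/292)·(-2) + (445/146)·(1) = 681/73.

q̂ = 9.3288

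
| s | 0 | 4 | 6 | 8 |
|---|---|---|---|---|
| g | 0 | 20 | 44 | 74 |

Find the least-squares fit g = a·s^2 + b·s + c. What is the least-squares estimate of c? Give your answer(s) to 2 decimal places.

c = -0.09

Entries of MᵀM: Σs^2·s^2 = 5648, Σs^2·s = 792, Σs^2 = 116, Σs·s = 116, Σs = 18, Σ1 = 4.
And Σs^2·g = 6640, Σs·g = 936, Σg = 138.
Row-reducing yields a = 91/88, b = 45/44, c = -1/11.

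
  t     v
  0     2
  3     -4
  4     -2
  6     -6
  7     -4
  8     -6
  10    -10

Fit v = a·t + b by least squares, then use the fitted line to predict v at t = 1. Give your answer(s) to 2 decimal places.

Compute the Gram sums: Σt·t = 274, Σt = 38, Σ1 = 7.
Right-hand side: Σt·v = -232, Σv = -30.
So MᵀM·[a, b]ᵀ = Mᵀv: [[274, 38]; [38, 7]]·[a, b]ᵀ = [-232, -30]ᵀ.
Eliminating b: 7·(row 1) − 38·(row 2) gives 474·a = 7·(-232) − 38·(-30) = -484, so a = -242/237.
Then b = ((-30) − 38·(-242/237))/7 = 298/237.
At t = 1: v̂ = (-242/237)·(1) + (298/237)·(1) = 56/237.

v̂ = 0.24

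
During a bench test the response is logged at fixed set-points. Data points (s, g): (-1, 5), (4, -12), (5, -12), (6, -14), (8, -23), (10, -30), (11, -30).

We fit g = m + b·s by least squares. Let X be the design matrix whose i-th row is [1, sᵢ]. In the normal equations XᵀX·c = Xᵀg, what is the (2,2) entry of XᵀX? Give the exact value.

363

Row 2 ↔ basis s, column 2 ↔ basis s, so (XᵀX)_{2,2} = Σᵢ (s)·(s) = (-1)·(-1) + (4)·(4) + (5)·(5) + (6)·(6) + (8)·(8) + (10)·(10) + (11)·(11) = 363.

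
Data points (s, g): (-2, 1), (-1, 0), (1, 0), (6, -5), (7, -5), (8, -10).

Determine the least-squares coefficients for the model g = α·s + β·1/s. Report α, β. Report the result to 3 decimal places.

α = -0.993, β = 1.149

Sums needed: Σs·s = 155, Σs·1/s = 6, Σ1/s·1/s = 65305/28224.
Moment sums: Σs·g = -147, Σ1/s·g = -277/84.
So XᵀX·[α, β]ᵀ = Xᵀg: [[155, 6]; [6, 65305/28224]]·[α, β]ᵀ = [-147, -277/84]ᵀ.
Eliminating β: (65305/28224)·(row 1) − 6·(row 2) gives (9106211/28224)·α = (65305/28224)·(-147) − 6·(-277/84) = -430543/1344, so α = -9041403/9106211.
Then β = ((-277/84) − 6·(-9041403/9106211))/(65305/28224) = 10467408/9106211.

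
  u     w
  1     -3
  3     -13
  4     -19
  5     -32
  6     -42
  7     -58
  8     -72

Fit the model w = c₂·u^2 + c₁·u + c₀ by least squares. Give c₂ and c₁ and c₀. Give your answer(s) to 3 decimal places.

c₂ = -1.010, c₁ = -0.897, c₀ = -0.916

The normal system XᵀX·[c₂, c₁, c₀]ᵀ = Xᵀw is [[8756, 1288, 200]; [1288, 200, 34]; [200, 34, 7]]·[c₂, c₁, c₀]ᵀ = [-10186, -1512, -239]ᵀ.
Solving the 3×3 system (Gaussian elimination) gives c₂ = -5135/5082, c₁ = -4559/5082, c₀ = -776/847.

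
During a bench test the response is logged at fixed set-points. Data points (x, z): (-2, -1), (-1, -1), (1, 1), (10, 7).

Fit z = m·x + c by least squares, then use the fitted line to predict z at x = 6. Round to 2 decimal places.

Sums needed: Σx·x = 106, Σx = 8, Σ1 = 4.
Right-hand side: Σx·z = 74, Σz = 6.
Eliminating c: 4·(row 1) − 8·(row 2) gives 360·m = 4·74 − 8·6 = 248, so m = 31/45.
Then c = (6 − 8·(31/45))/4 = 11/90.
At x = 6: ẑ = (31/45)·(6) + (11/90)·(1) = 383/90.

ẑ = 4.26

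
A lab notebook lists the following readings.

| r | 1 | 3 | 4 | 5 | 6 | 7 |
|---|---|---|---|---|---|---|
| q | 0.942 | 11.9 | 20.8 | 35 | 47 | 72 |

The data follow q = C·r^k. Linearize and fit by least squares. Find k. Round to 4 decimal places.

k = 2.2086

Let Y = ln q. Fitting Y = k·ln r + ln C by least squares:
Σln r = 7.8320, Σ(ln r)² = 12.7160, Σln q = 17.1339, Σln r·ln q = 27.8708.
Equations: 12.7160·k + 7.8320·ln C = 27.8708;  7.8320·k + 6·ln C = 17.1339.
Δ = 12.7160·6 − (7.8320)² = 14.9557; k = (27.8708·6 − 7.8320·17.1339)/14.9557 = 2.20863, ln C = (12.7160·17.1339 − 7.8320·27.8708)/14.9557 = -0.02735.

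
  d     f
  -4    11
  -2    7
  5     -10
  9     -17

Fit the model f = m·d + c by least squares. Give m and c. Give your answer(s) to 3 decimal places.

MᵀM·[m, c]ᵀ = Mᵀf reads: 126·m + 8·c = -261;  8·m + 4·c = -9.
Determinant 126·4 − 8² = 440.
m = ((-261)·4 − 8·(-9))/440 = -243/110; c = (126·(-9) − 8·(-261))/440 = 477/220.

m = -2.209, c = 2.168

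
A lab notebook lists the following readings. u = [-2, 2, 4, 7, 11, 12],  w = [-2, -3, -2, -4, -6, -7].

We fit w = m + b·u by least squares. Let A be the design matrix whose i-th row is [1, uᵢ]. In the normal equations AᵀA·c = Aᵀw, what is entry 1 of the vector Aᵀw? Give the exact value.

-24

Entry 1 ↔ basis 1, so (Aᵀw)_{1} = Σᵢ wᵢ = (1)·(-2) + (1)·(-3) + (1)·(-2) + (1)·(-4) + (1)·(-6) + (1)·(-7) = -24.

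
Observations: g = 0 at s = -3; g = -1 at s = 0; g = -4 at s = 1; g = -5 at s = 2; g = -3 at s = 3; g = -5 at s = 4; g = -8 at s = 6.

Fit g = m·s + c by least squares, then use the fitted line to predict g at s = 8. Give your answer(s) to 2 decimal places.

Sums needed: Σs·s = 75, Σs = 13, Σ1 = 7.
And Σs·g = -91, Σg = -26.
Δ = 75·7 − 13² = 356.
m = ((-91)·7 − 13·(-26))/356 = -299/356; c = (75·(-26) − 13·(-91))/356 = -767/356.
At s = 8: ĝ = (-299/356)·(8) + (-767/356)·(1) = -3159/356.

ĝ = -8.87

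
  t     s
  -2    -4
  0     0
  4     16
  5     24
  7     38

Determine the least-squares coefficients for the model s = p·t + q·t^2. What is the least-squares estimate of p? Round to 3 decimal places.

p = 2.671

From the data, Σt·t = 94, Σt·t^2 = 524, Σt^2·t^2 = 3298.
Moment sums: Σt·s = 458, Σt^2·s = 2702.
Normal equations: [[94, 524]; [524, 3298]]·[p, q]ᵀ = [458, 2702]ᵀ.
Eliminating q: 3298·(row 1) − 524·(row 2) gives 35436·p = 3298·458 − 524·2702 = 94636, so p = 23659/8859.
Then q = (2702 − 524·(23659/8859))/3298 = 3499/8859.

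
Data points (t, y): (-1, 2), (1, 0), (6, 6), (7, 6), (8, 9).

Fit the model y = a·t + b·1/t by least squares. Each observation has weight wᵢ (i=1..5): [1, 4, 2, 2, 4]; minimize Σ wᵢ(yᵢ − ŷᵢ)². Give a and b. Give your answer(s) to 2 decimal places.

Sums needed: Σwᵢ·t·t = 431, Σwᵢ·t·1/t = 13, Σwᵢ·1/t·1/t = 36401/7056.
For AᵀWy: Σwᵢ·t·y = 442, Σwᵢ·1/t·y = 87/14.
Eliminating b: (36401/7056)·(row 1) − 13·(row 2) gives (14496367/7056)·a = (36401/7056)·442 − 13·(87/14) = 7759609/3528, so a = 15519218/14496367.
Then b = ((87/14) − 13·(15519218/14496367))/(36401/7056) = -21645288/14496367.

a = 1.07, b = -1.49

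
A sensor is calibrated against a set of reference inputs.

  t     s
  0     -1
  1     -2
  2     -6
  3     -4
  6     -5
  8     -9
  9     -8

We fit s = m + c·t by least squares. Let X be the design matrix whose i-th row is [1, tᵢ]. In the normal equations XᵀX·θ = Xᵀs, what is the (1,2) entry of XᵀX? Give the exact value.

Row 1 ↔ basis 1, column 2 ↔ basis t, so (XᵀX)_{1,2} = Σᵢ t = (1)·(0) + (1)·(1) + (1)·(2) + (1)·(3) + (1)·(6) + (1)·(8) + (1)·(9) = 29.

29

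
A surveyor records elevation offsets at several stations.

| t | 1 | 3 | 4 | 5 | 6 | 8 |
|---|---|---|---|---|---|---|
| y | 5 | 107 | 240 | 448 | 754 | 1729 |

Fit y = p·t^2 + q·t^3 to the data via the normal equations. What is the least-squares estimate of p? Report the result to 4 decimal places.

p = 2.8153

From the data, Σt^2·t^2 = 6355, Σt^2·t^3 = 44937, Σt^3·t^3 = 329251.
For Mᵀy: Σt^2·y = 153808, Σt^3·y = 1122366.
Determinant 6355·329251 − 44937² = 73056136.
p = (153808·329251 − 44937·1122366)/73056136 = 102838433/36528068; q = (6355·1122366 − 44937·153808)/73056136 = 110482917/36528068.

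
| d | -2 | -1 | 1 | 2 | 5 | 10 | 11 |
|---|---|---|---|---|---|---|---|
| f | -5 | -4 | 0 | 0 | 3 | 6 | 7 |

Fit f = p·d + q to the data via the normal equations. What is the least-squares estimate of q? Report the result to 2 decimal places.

q = -2.26

The normal system MᵀM·[p, q]ᵀ = Mᵀf is [[256, 26]; [26, 7]]·[p, q]ᵀ = [166, 7]ᵀ.
Eliminating q: 7·(row 1) − 26·(row 2) gives 1116·p = 7·166 − 26·7 = 980, so p = 245/279.
Then q = (7 − 26·(245/279))/7 = -631/279.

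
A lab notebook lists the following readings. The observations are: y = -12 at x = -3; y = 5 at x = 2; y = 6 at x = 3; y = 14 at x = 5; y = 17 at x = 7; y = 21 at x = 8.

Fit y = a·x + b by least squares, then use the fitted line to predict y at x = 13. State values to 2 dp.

Sums needed: Σx·x = 160, Σx = 22, Σ1 = 6.
Right-hand side: Σx·y = 421, Σy = 51.
Eliminating b: 6·(row 1) − 22·(row 2) gives 476·a = 6·421 − 22·51 = 1404, so a = 351/119.
Then b = (51 − 22·(351/119))/6 = -551/238.
At x = 13: ŷ = (351/119)·(13) + (-551/238)·(1) = 1225/34.

ŷ = 36.03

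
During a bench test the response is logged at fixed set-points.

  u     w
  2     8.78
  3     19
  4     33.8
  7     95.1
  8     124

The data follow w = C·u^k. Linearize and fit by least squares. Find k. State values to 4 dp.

Linearized form: ln w = k·ln u + ln C. From the 5 transformed points,
Σln u = 7.2034, Σ(ln u)² = 11.7199, Σln w = 18.0126, Σln u·ln w = 28.5080.
Equations: 11.7199·k + 7.2034·ln C = 28.5080;  7.2034·k + 5·ln C = 18.0126.
Slope k = (n·Σln u·ln w − Σln u·Σln w)/(n·Σ(ln u)² − (Σln u)²) = (5·28.5080 − 7.2034·18.0126)/6.7102 = 1.90576; ln C = (Σln w − k·Σln u)/n = 0.85692.

k = 1.9058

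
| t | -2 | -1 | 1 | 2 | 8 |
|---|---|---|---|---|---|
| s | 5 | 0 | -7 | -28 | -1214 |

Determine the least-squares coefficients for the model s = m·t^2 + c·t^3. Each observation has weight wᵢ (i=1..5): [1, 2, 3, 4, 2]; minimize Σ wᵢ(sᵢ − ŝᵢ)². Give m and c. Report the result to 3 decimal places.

m = -2.973, c = -2.000

Setting ∂/∂m … = 0 gives: 8277·m + 65633·c = -155841;  65633·m + 524613·c = -1244093.
(Σwᵢ·t^2·t^2 = 8277, Σwᵢ·t^2·t^3 = 65633, Σwᵢ·t^3·t^3 = 524613, Σwᵢ·t^2·s = -155841, Σwᵢ·t^3·s = -1244093.)
Eliminating c: 524613·(row 1) − 65633·(row 2) gives 34531112·m = 524613·(-155841) − 65633·(-1244093) = -102658664, so m = -12832333/4316389.
Then c = ((-1244093) − 65633·(-12832333/4316389))/524613 = -8630676/4316389.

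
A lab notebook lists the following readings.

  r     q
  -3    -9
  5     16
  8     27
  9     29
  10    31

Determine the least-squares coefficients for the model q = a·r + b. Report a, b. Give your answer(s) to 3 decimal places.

a = 3.148, b = 0.542

Entries of XᵀX: Σr·r = 279, Σr = 29, Σ1 = 5.
And Σr·q = 894, Σq = 94.
Δ = 279·5 − 29² = 554.
a = (894·5 − 29·94)/554 = 872/277; b = (279·94 − 29·894)/554 = 150/277.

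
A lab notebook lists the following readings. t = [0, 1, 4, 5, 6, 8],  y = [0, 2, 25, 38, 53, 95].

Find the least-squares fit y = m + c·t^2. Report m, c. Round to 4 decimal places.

m = 0.5768, c = 1.4756

From the data, Σ1 = 6, Σt^2 = 142, Σt^2·t^2 = 6274.
Moment sums: Σy = 213, Σt^2·y = 9340.
Normal equations: [[6, 142]; [142, 6274]]·[m, c]ᵀ = [213, 9340]ᵀ.
Δ = 6·6274 − 142² = 17480.
m = (213·6274 − 142·9340)/17480 = 5041/8740; c = (6·9340 − 142·213)/17480 = 12897/8740.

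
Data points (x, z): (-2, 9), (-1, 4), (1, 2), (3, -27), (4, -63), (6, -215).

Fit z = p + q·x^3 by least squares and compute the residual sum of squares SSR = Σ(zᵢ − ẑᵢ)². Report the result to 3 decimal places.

SSR = 6.650

From the data, Σ1 = 6, Σx^3 = 299, Σx^3·x^3 = 51547.
Right-hand side: Σz = -290, Σx^3·z = -51275.
Normal equations: [[6, 299]; [299, 51547]]·[p, q]ᵀ = [-290, -51275]ᵀ.
det = 6·51547 − 299² = 219881.
p = ((-290)·51547 − 299·(-51275))/219881 = 382595/219881; q = (6·(-51275) − 299·(-290))/219881 = -220940/219881.
Residuals: -171186/219881, 275989/219881, 278107/219881, -354002/219881, -94938/219881, 66030/219881; SSR = 1462194/219881.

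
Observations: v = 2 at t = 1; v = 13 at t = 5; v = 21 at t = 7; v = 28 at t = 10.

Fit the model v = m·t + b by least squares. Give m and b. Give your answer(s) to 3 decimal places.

m = 2.947, b = -0.947

With design matrix A, AᵀA = [[175, 23]; [23, 4]] and Aᵀv = [494, 64]ᵀ.
Eliminating b: 4·(row 1) − 23·(row 2) gives 171·m = 4·494 − 23·64 = 504, so m = 56/19.
Then b = (64 − 23·(56/19))/4 = -18/19.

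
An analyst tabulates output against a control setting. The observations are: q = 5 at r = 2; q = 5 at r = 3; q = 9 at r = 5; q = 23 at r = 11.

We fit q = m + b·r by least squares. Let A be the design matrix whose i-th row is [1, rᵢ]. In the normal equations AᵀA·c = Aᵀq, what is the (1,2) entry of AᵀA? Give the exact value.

21

Row 1 ↔ basis 1, column 2 ↔ basis r, so (AᵀA)_{1,2} = Σᵢ r = (1)·(2) + (1)·(3) + (1)·(5) + (1)·(11) = 21.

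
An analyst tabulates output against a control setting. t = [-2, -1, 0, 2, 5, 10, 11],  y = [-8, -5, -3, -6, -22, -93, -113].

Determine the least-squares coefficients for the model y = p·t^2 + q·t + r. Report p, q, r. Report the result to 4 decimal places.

p = -0.9923, q = 0.9123, r = -2.8261

From the data, Σt^2·t^2 = 25299, Σt^2·t = 2455, Σt^2 = 255, Σt·t = 255, Σt = 25, Σ1 = 7.
Moment sums: Σt^2·y = -23584, Σt·y = -2274, Σy = -250.
Normal equations: [[25299, 2455, 255]; [2455, 255, 25]; [255, 25, 7]]·[p, q, r]ᵀ = [-23584, -2274, -250]ᵀ.
Solving the 3×3 system (Gaussian elimination) gives p = -93150/93877, q = 428227/469385, r = -265305/93877.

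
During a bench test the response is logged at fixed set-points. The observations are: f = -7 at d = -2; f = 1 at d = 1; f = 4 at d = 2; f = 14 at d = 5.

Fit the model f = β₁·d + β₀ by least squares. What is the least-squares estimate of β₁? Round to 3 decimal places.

β₁ = 3.000

Setting ∂/∂β₁ … = 0 gives: 34·β₁ + 6·β₀ = 93;  6·β₁ + 4·β₀ = 12.
Δ = 34·4 − 6² = 100.
β₁ = (93·4 − 6·12)/100 = 3; β₀ = (34·12 − 6·93)/100 = -3/2.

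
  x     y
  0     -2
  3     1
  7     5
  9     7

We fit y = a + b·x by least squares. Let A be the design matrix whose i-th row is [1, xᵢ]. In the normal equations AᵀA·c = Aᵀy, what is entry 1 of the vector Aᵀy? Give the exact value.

11

Entry 1 ↔ basis 1, so (Aᵀy)_{1} = Σᵢ yᵢ = (1)·(-2) + (1)·(1) + (1)·(5) + (1)·(7) = 11.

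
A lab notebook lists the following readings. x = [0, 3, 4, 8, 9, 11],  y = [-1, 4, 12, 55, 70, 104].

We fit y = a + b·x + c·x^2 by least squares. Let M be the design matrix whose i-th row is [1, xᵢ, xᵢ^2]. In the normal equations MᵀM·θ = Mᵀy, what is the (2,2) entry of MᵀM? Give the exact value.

Row 2 ↔ basis x, column 2 ↔ basis x, so (MᵀM)_{2,2} = Σᵢ (x)·(x) = (0)·(0) + (3)·(3) + (4)·(4) + (8)·(8) + (9)·(9) + (11)·(11) = 291.

291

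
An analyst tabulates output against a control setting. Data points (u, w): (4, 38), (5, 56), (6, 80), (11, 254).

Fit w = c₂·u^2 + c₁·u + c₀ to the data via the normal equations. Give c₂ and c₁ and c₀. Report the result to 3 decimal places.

c₂ = 1.992, c₁ = 1.027, c₀ = 1.740

Normal-equation sums: Σu^2·u^2 = 16818, Σu^2·u = 1736, Σu^2 = 198, Σu·u = 198, Σu = 26, Σ1 = 4.
Right-hand side: Σu^2·w = 35622, Σu·w = 3706, Σw = 428.
XᵀX·[c₂, c₁, c₀]ᵀ = Xᵀw becomes [[16818, 1736, 198]; [1736, 198, 26]; [198, 26, 4]]·[c₂, c₁, c₀]ᵀ = [35622, 3706, 428]ᵀ.
Inverting the 3×3 Gram matrix, [c₂, c₁, c₀]ᵀ = [942/473, 486/473, 823/473]ᵀ.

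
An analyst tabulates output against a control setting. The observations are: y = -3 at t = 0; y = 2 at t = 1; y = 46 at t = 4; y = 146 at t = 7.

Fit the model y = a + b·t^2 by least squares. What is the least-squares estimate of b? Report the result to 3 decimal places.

b = 3.021

With design matrix X, XᵀX = [[4, 66]; [66, 2658]] and Xᵀy = [191, 7892]ᵀ.
Determinant 4·2658 − 66² = 6276.
a = (191·2658 − 66·7892)/6276 = -2199/1046; b = (4·7892 − 66·191)/6276 = 9481/3138.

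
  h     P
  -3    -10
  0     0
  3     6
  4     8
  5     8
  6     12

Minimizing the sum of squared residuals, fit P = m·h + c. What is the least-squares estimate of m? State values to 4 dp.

m = 2.2957

Sums needed: Σh·h = 95, Σh = 15, Σ1 = 6.
And Σh·P = 192, ΣP = 24.
So MᵀM·[m, c]ᵀ = MᵀP: [[95, 15]; [15, 6]]·[m, c]ᵀ = [192, 24]ᵀ.
Eliminating c: 6·(row 1) − 15·(row 2) gives 345·m = 6·192 − 15·24 = 792, so m = 264/115.
Then c = (24 − 15·(264/115))/6 = -40/23.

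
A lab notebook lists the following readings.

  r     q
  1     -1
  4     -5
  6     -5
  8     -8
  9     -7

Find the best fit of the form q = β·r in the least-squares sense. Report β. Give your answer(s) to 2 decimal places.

β = -0.90

Forming XᵀX = [[198]] and Xᵀq = [-178]ᵀ gives XᵀX·[β]ᵀ = Xᵀq.
Hence β = -178 / 198 ≈ -0.89899.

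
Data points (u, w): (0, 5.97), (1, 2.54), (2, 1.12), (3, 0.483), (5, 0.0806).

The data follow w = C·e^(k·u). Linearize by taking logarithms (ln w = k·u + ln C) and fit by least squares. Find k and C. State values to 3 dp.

k = -0.858, C = 6.085

Let Y = ln w. Fitting Y = k·u + ln C by least squares:
Sums: Σu = 11.0000, Σ(u)² = 39.0000, Σln w = -0.4138, Σu·ln w = -13.6157.
Normal system: [[39.0000, 11.0000]; [11.0000, 5]]·[k, ln C]ᵀ = [-13.6157, -0.4138]ᵀ.
Δ = 39.0000·5 − (11.0000)² = 74.0000; k = (-13.6157·5 − 11.0000·-0.4138)/74.0000 = -0.85847, ln C = (39.0000·-0.4138 − 11.0000·-13.6157)/74.0000 = 1.80589, so C = exp(1.80589) = 6.08540.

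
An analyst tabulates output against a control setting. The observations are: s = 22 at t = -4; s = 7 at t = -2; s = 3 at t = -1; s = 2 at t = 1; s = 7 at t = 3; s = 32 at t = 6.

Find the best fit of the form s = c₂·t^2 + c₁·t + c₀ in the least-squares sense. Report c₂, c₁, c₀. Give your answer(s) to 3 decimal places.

c₂ = 1.027, c₁ = -1.033, c₀ = 1.219

Sums needed: Σt^2·t^2 = 1651, Σt^2·t = 171, Σt^2 = 67, Σt·t = 67, Σt = 3, Σ1 = 6.
Right-hand side: Σt^2·s = 1600, Σt·s = 110, Σs = 73.
Solving the 3×3 system (Gaussian elimination) gives c₂ = 123901/120688, c₁ = -124669/120688, c₀ = 18393/15086.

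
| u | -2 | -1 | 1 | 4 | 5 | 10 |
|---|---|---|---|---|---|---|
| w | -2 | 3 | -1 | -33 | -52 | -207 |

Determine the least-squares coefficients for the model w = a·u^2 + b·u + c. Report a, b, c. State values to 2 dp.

a = -1.98, b = -1.25, c = 3.30

Forming MᵀM = [[10899, 1181, 147]; [1181, 147, 17]; [147, 17, 6]] and Mᵀw = [-22534, -2462, -292]ᵀ gives MᵀM·[a, b, c]ᵀ = Mᵀw.
Inverting the 3×3 Gram matrix, [a, b, c]ᵀ = [-1099/556, -5/4, 459/139]ᵀ.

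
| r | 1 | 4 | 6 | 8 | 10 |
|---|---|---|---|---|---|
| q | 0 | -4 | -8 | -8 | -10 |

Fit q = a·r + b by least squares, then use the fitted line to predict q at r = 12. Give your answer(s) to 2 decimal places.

q̂ = -12.86

MᵀM·[a, b]ᵀ = Mᵀq reads: 217·a + 29·b = -228;  29·a + 5·b = -30.
(Σr·r = 217, Σr = 29, Σ1 = 5, Σr·q = -228, Σq = -30.)
Eliminating b: 5·(row 1) − 29·(row 2) gives 244·a = 5·(-228) − 29·(-30) = -270, so a = -135/122.
Then b = ((-30) − 29·(-135/122))/5 = 51/122.
At r = 12: q̂ = (-135/122)·(12) + (51/122)·(1) = -1569/122.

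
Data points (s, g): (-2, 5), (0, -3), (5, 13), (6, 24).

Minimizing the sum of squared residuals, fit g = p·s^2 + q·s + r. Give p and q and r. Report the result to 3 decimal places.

Entries of XᵀX: Σs^2·s^2 = 1937, Σs^2·s = 333, Σs^2 = 65, Σs·s = 65, Σs = 9, Σ1 = 4.
Moment sums: Σs^2·g = 1209, Σs·g = 199, Σg = 39.
XᵀX·[p, q, r]ᵀ = Xᵀg becomes [[1937, 333, 65]; [333, 65, 9]; [65, 9, 4]]·[p, q, r]ᵀ = [1209, 199, 39]ᵀ.
Row-reducing yields p = 9933/9076, q = -18889/9076, r = -7605/2269.

p = 1.094, q = -2.081, r = -3.352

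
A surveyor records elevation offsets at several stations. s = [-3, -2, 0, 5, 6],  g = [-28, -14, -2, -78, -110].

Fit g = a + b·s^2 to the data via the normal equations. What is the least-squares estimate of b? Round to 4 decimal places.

b = -3.0173

Sums needed: Σ1 = 5, Σs^2 = 74, Σs^2·s^2 = 2018.
Right-hand side: Σg = -232, Σs^2·g = -6218.
AᵀA·[a, b]ᵀ = Aᵀg becomes [[5, 74]; [74, 2018]]·[a, b]ᵀ = [-232, -6218]ᵀ.
Δ = 5·2018 − 74² = 4614.
a = ((-232)·2018 − 74·(-6218))/4614 = -4022/2307; b = (5·(-6218) − 74·(-232))/4614 = -6961/2307.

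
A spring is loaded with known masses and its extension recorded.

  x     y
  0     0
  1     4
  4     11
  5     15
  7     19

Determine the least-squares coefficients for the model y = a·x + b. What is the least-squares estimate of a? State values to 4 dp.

Entries of MᵀM: Σx·x = 91, Σx = 17, Σ1 = 5.
And Σx·y = 256, Σy = 49.
So MᵀM·[a, b]ᵀ = Mᵀy: [[91, 17]; [17, 5]]·[a, b]ᵀ = [256, 49]ᵀ.
Eliminating b: 5·(row 1) − 17·(row 2) gives 166·a = 5·256 − 17·49 = 447, so a = 447/166.
Then b = (49 − 17·(447/166))/5 = 107/166.

a = 2.6928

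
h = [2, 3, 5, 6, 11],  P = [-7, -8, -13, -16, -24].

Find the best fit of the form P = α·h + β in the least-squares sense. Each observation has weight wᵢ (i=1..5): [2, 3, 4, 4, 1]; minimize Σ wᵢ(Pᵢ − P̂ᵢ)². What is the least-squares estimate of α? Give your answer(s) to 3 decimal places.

The normal system MᵀWM·[α, β]ᵀ = MᵀWP is [[400, 68]; [68, 14]]·[α, β]ᵀ = [-1008, -178]ᵀ.
Δ = 400·14 − 68² = 976.
α = ((-1008)·14 − 68·(-178))/976 = -251/122; β = (400·(-178) − 68·(-1008))/976 = -166/61.

α = -2.057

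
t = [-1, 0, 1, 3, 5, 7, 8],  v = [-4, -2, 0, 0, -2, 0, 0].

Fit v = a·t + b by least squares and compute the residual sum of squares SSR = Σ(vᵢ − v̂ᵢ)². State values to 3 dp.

SSR = 9.253

Normal-equation sums: Σt·t = 149, Σt = 23, Σ1 = 7.
Moment sums: Σt·v = -6, Σv = -8.
So MᵀM·[a, b]ᵀ = Mᵀv: [[149, 23]; [23, 7]]·[a, b]ᵀ = [-6, -8]ᵀ.
Eliminating b: 7·(row 1) − 23·(row 2) gives 514·a = 7·(-6) − 23·(-8) = 142, so a = 71/257.
Then b = ((-8) − 23·(71/257))/7 = -527/257.
Residuals: -430/257, 13/257, 456/257, 314/257, -342/257, 30/257, -41/257; SSR = 2378/257.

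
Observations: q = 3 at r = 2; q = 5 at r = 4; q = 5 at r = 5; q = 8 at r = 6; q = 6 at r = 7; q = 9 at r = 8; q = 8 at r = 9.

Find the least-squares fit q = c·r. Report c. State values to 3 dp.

Sums needed: Σr·r = 275.
For Aᵀq: Σr·q = 285.
c = 285/275 = 1.03636.

c = 1.036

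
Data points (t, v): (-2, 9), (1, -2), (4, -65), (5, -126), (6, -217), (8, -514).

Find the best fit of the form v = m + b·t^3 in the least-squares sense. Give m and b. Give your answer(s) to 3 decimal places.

Sums needed: Σ1 = 6, Σt^3 = 910, Σt^3·t^3 = 328586.
And Σv = -915, Σt^3·v = -330024.
XᵀX·[m, b]ᵀ = Xᵀv becomes [[6, 910]; [910, 328586]]·[m, b]ᵀ = [-915, -330024]ᵀ.
Eliminating b: 328586·(row 1) − 910·(row 2) gives 1143416·m = 328586·(-915) − 910·(-330024) = -334350, so m = -167175/571708.
Then b = ((-330024) − 910·(-167175/571708))/328586 = -573747/571708.

m = -0.292, b = -1.004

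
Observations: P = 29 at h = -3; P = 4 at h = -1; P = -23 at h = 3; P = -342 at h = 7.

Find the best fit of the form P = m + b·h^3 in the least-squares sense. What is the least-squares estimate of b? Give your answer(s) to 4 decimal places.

Normal-equation sums: Σ1 = 4, Σh^3 = 342, Σh^3·h^3 = 119108.
Moment sums: ΣP = -332, Σh^3·P = -118714.
Eliminating b: 119108·(row 1) − 342·(row 2) gives 359468·m = 119108·(-332) − 342·(-118714) = 1056332, so m = 264083/89867.
Then b = ((-118714) − 342·(264083/89867))/119108 = -90328/89867.

b = -1.0051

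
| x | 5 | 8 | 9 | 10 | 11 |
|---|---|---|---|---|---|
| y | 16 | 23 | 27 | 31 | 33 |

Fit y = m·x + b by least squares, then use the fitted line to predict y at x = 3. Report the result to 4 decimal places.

Normal-equation sums: Σx·x = 391, Σx = 43, Σ1 = 5.
Right-hand side: Σx·y = 1180, Σy = 130.
So AᵀA·[m, b]ᵀ = Aᵀy: [[391, 43]; [43, 5]]·[m, b]ᵀ = [1180, 130]ᵀ.
Eliminating b: 5·(row 1) − 43·(row 2) gives 106·m = 5·1180 − 43·130 = 310, so m = 155/53.
Then b = (130 − 43·(155/53))/5 = 45/53.
At x = 3: ŷ = (155/53)·(3) + (45/53)·(1) = 510/53.

ŷ = 9.6226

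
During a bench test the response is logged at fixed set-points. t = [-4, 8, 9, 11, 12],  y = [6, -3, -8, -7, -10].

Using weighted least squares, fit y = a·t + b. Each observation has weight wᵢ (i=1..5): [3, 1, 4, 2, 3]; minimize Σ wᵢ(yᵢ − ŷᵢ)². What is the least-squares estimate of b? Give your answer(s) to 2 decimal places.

b = 2.07

Entries of MᵀWM: Σwᵢ·t·t = 1110, Σwᵢ·t = 90, Σwᵢ·1 = 13.
For MᵀWy: Σwᵢ·t·y = -898, Σwᵢ·y = -61.
det = 1110·13 − 90² = 6330.
a = ((-898)·13 − 90·(-61))/6330 = -3092/3165; b = (1110·(-61) − 90·(-898))/6330 = 437/211.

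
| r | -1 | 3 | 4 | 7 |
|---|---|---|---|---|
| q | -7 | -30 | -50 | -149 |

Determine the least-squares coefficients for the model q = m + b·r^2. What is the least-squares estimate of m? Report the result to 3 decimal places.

m = -3.387

Compute the Gram sums: Σ1 = 4, Σr^2 = 75, Σr^2·r^2 = 2739.
Moment sums: Σq = -236, Σr^2·q = -8378.
Normal equations: [[4, 75]; [75, 2739]]·[m, b]ᵀ = [-236, -8378]ᵀ.
Δ = 4·2739 − 75² = 5331.
m = ((-236)·2739 − 75·(-8378))/5331 = -6018/1777; b = (4·(-8378) − 75·(-236))/5331 = -15812/5331.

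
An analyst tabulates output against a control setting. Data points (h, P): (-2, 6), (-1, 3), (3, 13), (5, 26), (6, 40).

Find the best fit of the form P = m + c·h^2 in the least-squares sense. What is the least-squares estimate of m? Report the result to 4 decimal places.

m = 2.2644

Entries of MᵀM: Σ1 = 5, Σh^2 = 75, Σh^2·h^2 = 2019.
Right-hand side: ΣP = 88, Σh^2·P = 2234.
MᵀM·[m, c]ᵀ = MᵀP becomes [[5, 75]; [75, 2019]]·[m, c]ᵀ = [88, 2234]ᵀ.
Determinant 5·2019 − 75² = 4470.
m = (88·2019 − 75·2234)/4470 = 1687/745; c = (5·2234 − 75·88)/4470 = 457/447.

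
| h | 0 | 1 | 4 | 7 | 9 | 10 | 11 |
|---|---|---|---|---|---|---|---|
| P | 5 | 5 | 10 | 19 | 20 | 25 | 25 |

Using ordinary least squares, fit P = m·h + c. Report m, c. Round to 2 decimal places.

m = 1.97, c = 3.73

The normal system AᵀA·[m, c]ᵀ = AᵀP is [[368, 42]; [42, 7]]·[m, c]ᵀ = [883, 109]ᵀ.
Determinant 368·7 − 42² = 812.
m = (883·7 − 42·109)/812 = 229/116; c = (368·109 − 42·883)/812 = 1513/406.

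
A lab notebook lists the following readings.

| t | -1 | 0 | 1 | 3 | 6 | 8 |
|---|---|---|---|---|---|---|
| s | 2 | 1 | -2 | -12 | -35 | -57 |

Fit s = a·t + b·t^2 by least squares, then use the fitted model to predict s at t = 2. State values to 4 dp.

ŝ = -6.6717

The normal system AᵀA·[a, b]ᵀ = Aᵀs is [[111, 755]; [755, 5475]]·[a, b]ᵀ = [-706, -5016]ᵀ.
det = 111·5475 − 755² = 37700.
a = ((-706)·5475 − 755·(-5016))/37700 = -7827/3770; b = (111·(-5016) − 755·(-706))/37700 = -11873/18850.
At t = 2: ŝ = (-7827/3770)·(2) + (-11873/18850)·(4) = -4837/725.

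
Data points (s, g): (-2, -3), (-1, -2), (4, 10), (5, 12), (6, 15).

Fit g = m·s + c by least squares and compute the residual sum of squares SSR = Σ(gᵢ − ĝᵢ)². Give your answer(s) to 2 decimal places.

SSR = 1.08

From the data, Σs·s = 82, Σs = 12, Σ1 = 5.
For Aᵀg: Σs·g = 198, Σg = 32.
Eliminating c: 5·(row 1) − 12·(row 2) gives 266·m = 5·198 − 12·32 = 606, so m = 303/133.
Then c = (32 − 12·(303/133))/5 = 124/133.
Residuals: 83/133, -87/133, -6/133, -43/133, 53/133; SSR = 144/133.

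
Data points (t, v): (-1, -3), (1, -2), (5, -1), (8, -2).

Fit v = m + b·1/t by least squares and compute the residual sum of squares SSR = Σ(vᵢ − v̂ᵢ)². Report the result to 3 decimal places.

Sums needed: Σ1 = 4, Σ1/t = 13/40, Σ1/t·1/t = 3289/1600.
And Σv = -8, Σ1/t·v = 11/20.
XᵀX·[m, b]ᵀ = Xᵀv becomes [[4, 13/40]; [13/40, 3289/1600]]·[m, b]ᵀ = [-8, 11/20]ᵀ.
Determinant 4·(3289/1600) − (13/40)² = 12987/1600.
m = ((-8)·(3289/1600) − (13/40)·(11/20))/(12987/1600) = -682/333; b = (4·(11/20) − (13/40)·(-8))/(12987/1600) = 2560/4329.
Residuals: -1561/4329, -784/1443, 4025/4329, -112/4329; SSR = 1862/1443.

SSR = 1.290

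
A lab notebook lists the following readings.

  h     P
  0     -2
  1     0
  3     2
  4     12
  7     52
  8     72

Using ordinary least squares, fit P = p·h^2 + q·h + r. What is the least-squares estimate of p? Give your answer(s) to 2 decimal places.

With design matrix A, AᵀA = [[6835, 947, 139]; [947, 139, 23]; [139, 23, 6]] and AᵀP = [7366, 994, 136]ᵀ.
Row-reducing yields p = 5555/3666, q = -55859/18330, r = -2308/3055.

p = 1.52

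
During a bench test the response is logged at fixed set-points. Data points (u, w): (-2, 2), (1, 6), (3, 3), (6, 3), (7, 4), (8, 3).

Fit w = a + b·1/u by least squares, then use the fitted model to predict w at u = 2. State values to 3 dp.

The normal equations are: 6·a + (71/56)·b = 21;  (71/56)·a + (40217/28224)·b = 417/56.
(Σ1 = 6, Σ1/u = 71/56, Σ1/u·1/u = 40217/28224, Σw = 21, Σ1/u·w = 417/56.)
Determinant 6·(40217/28224) − (71/56)² = 65311/9408.
a = (21·(40217/28224) − (71/56)·(417/56))/(65311/9408) = 192698/65311; b = (6·(417/56) − (71/56)·21)/(65311/9408) = 169848/65311.
At u = 2: ŵ = (192698/65311)·(1) + (169848/65311)·(1/2) = 277622/65311.

ŵ = 4.251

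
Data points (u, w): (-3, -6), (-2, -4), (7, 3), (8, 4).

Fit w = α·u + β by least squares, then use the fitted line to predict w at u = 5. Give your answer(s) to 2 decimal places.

Setting ∂/∂α … = 0 gives: 126·α + 10·β = 79;  10·α + 4·β = -3.
Determinant 126·4 − 10² = 404.
α = (79·4 − 10·(-3))/404 = 173/202; β = (126·(-3) − 10·79)/404 = -292/101.
At u = 5: ŵ = (173/202)·(5) + (-292/101)·(1) = 281/202.

ŵ = 1.39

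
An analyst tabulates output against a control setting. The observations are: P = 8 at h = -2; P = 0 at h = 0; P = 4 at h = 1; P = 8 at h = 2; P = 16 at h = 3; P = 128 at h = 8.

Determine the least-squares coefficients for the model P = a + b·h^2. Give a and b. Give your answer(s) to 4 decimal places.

Normal-equation sums: Σ1 = 6, Σh^2 = 82, Σh^2·h^2 = 4210.
Right-hand side: ΣP = 164, Σh^2·P = 8404.
Normal equations: [[6, 82]; [82, 4210]]·[a, b]ᵀ = [164, 8404]ᵀ.
Eliminating b: 4210·(row 1) − 82·(row 2) gives 18536·a = 4210·164 − 82·8404 = 1312, so a = 164/2317.
Then b = (8404 − 82·(164/2317))/4210 = 4622/2317.

a = 0.0708, b = 1.9948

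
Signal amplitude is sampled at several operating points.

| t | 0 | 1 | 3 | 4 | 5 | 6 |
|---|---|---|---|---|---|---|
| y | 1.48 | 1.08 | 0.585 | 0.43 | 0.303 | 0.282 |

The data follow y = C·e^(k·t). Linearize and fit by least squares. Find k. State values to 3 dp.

k = -0.291

Linearized form: ln y = k·t + ln C. From the 6 transformed points,
Σt = 19.0000, Σ(t)² = 87.0000, Σln y = -3.3710, Σt·ln y = -18.4726.
Normal system: [[87.0000, 19.0000]; [19.0000, 6]]·[k, ln C]ᵀ = [-18.4726, -3.3710]ᵀ.
Solving (det = 161.0000): k = -0.29060, ln C = 0.35840.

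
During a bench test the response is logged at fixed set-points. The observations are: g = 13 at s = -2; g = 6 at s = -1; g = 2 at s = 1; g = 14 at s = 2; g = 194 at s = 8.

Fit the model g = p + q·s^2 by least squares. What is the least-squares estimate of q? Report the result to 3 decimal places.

q = 3.013

From the data, Σ1 = 5, Σs^2 = 74, Σs^2·s^2 = 4130.
For Aᵀg: Σg = 229, Σs^2·g = 12532.
Δ = 5·4130 − 74² = 15174.
p = (229·4130 − 74·12532)/15174 = 3067/2529; q = (5·12532 − 74·229)/15174 = 7619/2529.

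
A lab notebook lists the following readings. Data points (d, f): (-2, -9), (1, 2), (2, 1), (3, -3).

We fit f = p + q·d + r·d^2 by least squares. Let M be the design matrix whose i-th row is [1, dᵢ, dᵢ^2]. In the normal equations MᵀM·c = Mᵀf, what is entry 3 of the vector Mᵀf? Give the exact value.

Entry 3 ↔ basis d^2, so (Mᵀf)_{3} = Σᵢ (d^2)·fᵢ = (4)·(-9) + (1)·(2) + (4)·(1) + (9)·(-3) = -57.

-57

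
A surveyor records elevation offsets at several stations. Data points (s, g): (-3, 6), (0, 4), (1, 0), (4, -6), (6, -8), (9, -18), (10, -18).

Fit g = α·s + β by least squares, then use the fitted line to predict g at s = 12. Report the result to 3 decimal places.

ĝ = -22.000

The normal system XᵀX·[α, β]ᵀ = Xᵀg is [[243, 27]; [27, 7]]·[α, β]ᵀ = [-432, -40]ᵀ.
Δ = 243·7 − 27² = 972.
α = ((-432)·7 − 27·(-40))/972 = -2; β = (243·(-40) − 27·(-432))/972 = 2.
At s = 12: ĝ = (-2)·(12) + (2)·(1) = -22.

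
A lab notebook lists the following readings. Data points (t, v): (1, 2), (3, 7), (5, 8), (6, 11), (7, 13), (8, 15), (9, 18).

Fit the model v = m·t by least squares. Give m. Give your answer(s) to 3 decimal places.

m = 1.894

Setting ∂/∂m … = 0 gives: 265·m = 502.
m = 502/265 = 1.89434.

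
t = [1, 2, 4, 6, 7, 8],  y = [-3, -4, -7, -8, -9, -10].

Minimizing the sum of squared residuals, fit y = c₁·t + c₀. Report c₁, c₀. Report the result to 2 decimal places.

c₁ = -0.98, c₀ = -2.25

Sums needed: Σt·t = 170, Σt = 28, Σ1 = 6.
Right-hand side: Σt·y = -230, Σy = -41.
So XᵀX·[c₁, c₀]ᵀ = Xᵀy: [[170, 28]; [28, 6]]·[c₁, c₀]ᵀ = [-230, -41]ᵀ.
Δ = 170·6 − 28² = 236.
c₁ = ((-230)·6 − 28·(-41))/236 = -58/59; c₀ = (170·(-41) − 28·(-230))/236 = -265/118.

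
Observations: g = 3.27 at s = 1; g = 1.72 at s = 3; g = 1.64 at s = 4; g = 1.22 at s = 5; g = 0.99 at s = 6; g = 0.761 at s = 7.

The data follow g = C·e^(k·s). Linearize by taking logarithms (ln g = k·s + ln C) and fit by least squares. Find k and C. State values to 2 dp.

With ln gᵢ as the transformed response and sᵢ as the regressor:
AᵀA = [[136.0000, 26.0000]; [26.0000, 6]], rhs = [3.8126, 2.1375]ᵀ  (here Σs = 26.0000, Σ(s)² = 136.0000, Σln g = 2.1375, Σs·ln g = 3.8126).
Solving (det = 140.0000): k = -0.23356, ln C = 1.36836, so C = exp(1.36836) = 3.92888.

k = -0.23, C = 3.93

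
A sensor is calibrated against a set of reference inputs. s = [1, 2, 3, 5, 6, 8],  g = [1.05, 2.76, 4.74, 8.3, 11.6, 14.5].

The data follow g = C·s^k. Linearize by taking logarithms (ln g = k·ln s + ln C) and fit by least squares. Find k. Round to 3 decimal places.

k = 1.274

With ln gᵢ as the transformed response and ln sᵢ as the regressor:
AᵀA = [[11.8122, 7.2724]; [7.2724, 6]], rhs = [15.7715, 9.8615]ᵀ  (here Σln s = 7.2724, Σ(ln s)² = 11.8122, Σln g = 9.8615, Σln s·ln g = 15.7715).
Slope k = (n·Σln s·ln g − Σln s·Σln g)/(n·Σ(ln s)² − (Σln s)²) = (6·15.7715 − 7.2724·9.8615)/17.9853 = 1.27396; ln C = (Σln g − k·Σln s)/n = 0.09945.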